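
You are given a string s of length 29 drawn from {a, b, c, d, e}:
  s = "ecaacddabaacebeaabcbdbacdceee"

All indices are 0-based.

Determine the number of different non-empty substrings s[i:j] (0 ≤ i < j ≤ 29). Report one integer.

rank | idx | suffix
   0 |  15 | aabcbdbacdceee
   1 |   2 | aacddabaacebeaabcbdbacdceee
   2 |   9 | aacebeaabcbdbacdceee
   3 |   7 | abaacebeaabcbdbacdceee
   4 |  16 | abcbdbacdceee
   5 |  22 | acdceee
   6 |   3 | acddabaacebeaabcbdbacdceee
   7 |  10 | acebeaabcbdbacdceee
   8 |   8 | baacebeaabcbdbacdceee
   9 |  21 | bacdceee
  10 |  17 | bcbdbacdceee
  11 |  19 | bdbacdceee
  12 |  13 | beaabcbdbacdceee
  13 |   1 | caacddabaacebeaabcbdbacdceee
  14 |  18 | cbdbacdceee
  15 |  23 | cdceee
  16 |   4 | cddabaacebeaabcbdbacdceee
  17 |  11 | cebeaabcbdbacdceee
  18 |  25 | ceee
  19 |   6 | dabaacebeaabcbdbacdceee
  20 |  20 | dbacdceee
  21 |  24 | dceee
  22 |   5 | ddabaacebeaabcbdbacdceee
  23 |  28 | e
  24 |  14 | eaabcbdbacdceee
  25 |  12 | ebeaabcbdbacdceee
  26 |   0 | ecaacddabaacebeaabcbdbacdceee
  27 |  27 | ee
  28 |  26 | eee

SA = [15, 2, 9, 7, 16, 22, 3, 10, 8, 21, 17, 19, 13, 1, 18, 23, 4, 11, 25, 6, 20, 24, 5, 28, 14, 12, 0, 27, 26]
i: (SA[i-1],SA[i]) lcp shared
  1: (15,2) 2 'aa'
  2: (2,9) 3 'aac'
  3: (9,7) 1 'a'
  4: (7,16) 2 'ab'
  5: (16,22) 1 'a'
  6: (22,3) 3 'acd'
  7: (3,10) 2 'ac'
  8: (10,8) 0 ''
  9: (8,21) 2 'ba'
  10: (21,17) 1 'b'
  11: (17,19) 1 'b'
  12: (19,13) 1 'b'
  13: (13,1) 0 ''
  14: (1,18) 1 'c'
  15: (18,23) 1 'c'
  16: (23,4) 2 'cd'
  17: (4,11) 1 'c'
  18: (11,25) 2 'ce'
  19: (25,6) 0 ''
  20: (6,20) 1 'd'
  21: (20,24) 1 'd'
  22: (24,5) 1 'd'
  23: (5,28) 0 ''
  24: (28,14) 1 'e'
  25: (14,12) 1 'e'
  26: (12,0) 1 'e'
  27: (0,27) 1 'e'
  28: (27,26) 2 'ee'

n(n+1)/2 = 29·30/2 = 435
Σ LCP = 0 + 2 + 3 + 1 + 2 + 1 + 3 + 2 + 0 + 2 + 1 + 1 + 1 + 0 + 1 + 1 + 2 + 1 + 2 + 0 + 1 + 1 + 1 + 0 + 1 + 1 + 1 + 1 + 2 = 35
distinct = 435 − 35 = 400

400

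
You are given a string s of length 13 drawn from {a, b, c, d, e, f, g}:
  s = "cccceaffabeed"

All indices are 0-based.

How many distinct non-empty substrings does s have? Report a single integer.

81

rank→(start, suffix):
  0 → (8, 'abeed')
  1 → (5, 'affabeed')
  2 → (9, 'beed')
  3 → (0, 'cccceaffabeed')
  4 → (1, 'ccceaffabeed')
  5 → (2, 'cceaffabeed')
  6 → (3, 'ceaffabeed')
  7 → (12, 'd')
  8 → (4, 'eaffabeed')
  9 → (11, 'ed')
  10 → (10, 'eed')
  11 → (7, 'fabeed')
  12 → (6, 'ffabeed')

SA = [8, 5, 9, 0, 1, 2, 3, 12, 4, 11, 10, 7, 6]
[i] adj suffixes → lcp
  [1] 8/5 → 1 ('a')
  [2] 5/9 → 0 ('')
  [3] 9/0 → 0 ('')
  [4] 0/1 → 3 ('ccc')
  [5] 1/2 → 2 ('cc')
  [6] 2/3 → 1 ('c')
  [7] 3/12 → 0 ('')
  [8] 12/4 → 0 ('')
  [9] 4/11 → 1 ('e')
  [10] 11/10 → 1 ('e')
  [11] 10/7 → 0 ('')
  [12] 7/6 → 1 ('f')

n(n+1)/2 = 13·14/2 = 91
Σ LCP = 0 + 1 + 0 + 0 + 3 + 2 + 1 + 0 + 0 + 1 + 1 + 0 + 1 = 10
distinct = 91 − 10 = 81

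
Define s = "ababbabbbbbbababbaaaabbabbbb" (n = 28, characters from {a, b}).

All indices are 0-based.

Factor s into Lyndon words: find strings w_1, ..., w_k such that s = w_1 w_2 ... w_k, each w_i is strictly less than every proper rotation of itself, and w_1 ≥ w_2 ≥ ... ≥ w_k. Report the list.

emit factor 1: 'ababbabbbbbb' (i=0, period=12)
emit factor 2: 'ababb' (i=12, period=5)
emit factor 3: 'aaaabbabbbb' (i=17, period=11)

["ababbabbbbbb", "ababb", "aaaabbabbbb"]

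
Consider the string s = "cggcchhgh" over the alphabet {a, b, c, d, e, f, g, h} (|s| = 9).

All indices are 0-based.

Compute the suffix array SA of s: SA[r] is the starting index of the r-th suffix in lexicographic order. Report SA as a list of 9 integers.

[3, 0, 4, 2, 1, 7, 8, 6, 5]

rank→(start, suffix):
  0 → (3, 'cchhgh')
  1 → (0, 'cggcchhgh')
  2 → (4, 'chhgh')
  3 → (2, 'gcchhgh')
  4 → (1, 'ggcchhgh')
  5 → (7, 'gh')
  6 → (8, 'h')
  7 → (6, 'hgh')
  8 → (5, 'hhgh')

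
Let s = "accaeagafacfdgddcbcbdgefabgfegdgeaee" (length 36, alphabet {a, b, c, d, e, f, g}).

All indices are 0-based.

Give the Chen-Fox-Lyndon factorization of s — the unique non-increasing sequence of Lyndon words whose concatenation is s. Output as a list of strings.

emit factor 1: 'accaeagafacfdgddcbcbdgef' (i=0, period=24)
emit factor 2: 'abgfegdgeaee' (i=24, period=12)

["accaeagafacfdgddcbcbdgef", "abgfegdgeaee"]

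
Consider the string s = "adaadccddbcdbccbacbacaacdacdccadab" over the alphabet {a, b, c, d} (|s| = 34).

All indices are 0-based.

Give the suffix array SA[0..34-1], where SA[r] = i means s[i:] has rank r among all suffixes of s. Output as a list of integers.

rank→(start, suffix):
  0 → (21, 'aacdacdccadab')
  1 → (2, 'aadccddbcdbccbacbacaacdacdccadab')
  2 → (32, 'ab')
  3 → (19, 'acaacdacdccadab')
  4 → (16, 'acbacaacdacdccadab')
  5 → (22, 'acdacdccadab')
  6 → (25, 'acdccadab')
  7 → (0, 'adaadccddbcdbccbacbacaacdacdccadab')
  8 → (30, 'adab')
  9 → (3, 'adccddbcdbccbacbacaacdacdccadab')
  10 → (33, 'b')
  11 → (18, 'bacaacdacdccadab')
  12 → (15, 'bacbacaacdacdccadab')
  13 → (12, 'bccbacbacaacdacdccadab')
  14 → (9, 'bcdbccbacbacaacdacdccadab')
  15 → (20, 'caacdacdccadab')
  16 → (29, 'cadab')
  17 → (17, 'cbacaacdacdccadab')
  18 → (14, 'cbacbacaacdacdccadab')
  19 → (28, 'ccadab')
  20 → (13, 'ccbacbacaacdacdccadab')
  21 → (5, 'ccddbcdbccbacbacaacdacdccadab')
  22 → (23, 'cdacdccadab')
  23 → (10, 'cdbccbacbacaacdacdccadab')
  24 → (26, 'cdccadab')
  25 → (6, 'cddbcdbccbacbacaacdacdccadab')
  26 → (1, 'daadccddbcdbccbacbacaacdacdccadab')
  27 → (31, 'dab')
  28 → (24, 'dacdccadab')
  29 → (11, 'dbccbacbacaacdacdccadab')
  30 → (8, 'dbcdbccbacbacaacdacdccadab')
  31 → (27, 'dccadab')
  32 → (4, 'dccddbcdbccbacbacaacdacdccadab')
  33 → (7, 'ddbcdbccbacbacaacdacdccadab')

[21, 2, 32, 19, 16, 22, 25, 0, 30, 3, 33, 18, 15, 12, 9, 20, 29, 17, 14, 28, 13, 5, 23, 10, 26, 6, 1, 31, 24, 11, 8, 27, 4, 7]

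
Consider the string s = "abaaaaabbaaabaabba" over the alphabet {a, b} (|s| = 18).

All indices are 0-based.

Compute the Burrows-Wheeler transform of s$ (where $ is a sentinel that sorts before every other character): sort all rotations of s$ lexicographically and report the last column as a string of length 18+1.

abbabaaba$aaababaaa

rank  rotation             last
    0  $abaaaaabbaaabaabba  a
    1  a$abaaaaabbaaabaabb  b
    2  aaaaabbaaabaabba$ab  b
    3  aaaabbaaabaabba$aba  a
    4  aaabaabba$abaaaaabb  b
    5  aaabbaaabaabba$abaa  a
    6  aabaabba$abaaaaabba  a
    7  aabba$abaaaaabbaaab  b
    8  aabbaaabaabba$abaaa  a
    9  abaaaaabbaaabaabba$  $
   10  abaabba$abaaaaabbaa  a
   11  abba$abaaaaabbaaaba  a
   12  abbaaabaabba$abaaaa  a
   13  ba$abaaaaabbaaabaab  b
   14  baaaaabbaaabaabba$a  a
   15  baaabaabba$abaaaaab  b
   16  baabba$abaaaaabbaaa  a
   17  bba$abaaaaabbaaabaa  a
   18  bbaaabaabba$abaaaaa  a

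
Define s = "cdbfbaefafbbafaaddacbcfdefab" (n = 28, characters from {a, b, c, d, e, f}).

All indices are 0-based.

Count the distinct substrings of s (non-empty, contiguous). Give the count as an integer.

377

rank→(start, suffix):
  0 → (14, 'aaddacbcfdefab')
  1 → (26, 'ab')
  2 → (18, 'acbcfdefab')
  3 → (15, 'addacbcfdefab')
  4 → (5, 'aefafbbafaaddacbcfdefab')
  5 → (12, 'afaaddacbcfdefab')
  6 → (8, 'afbbafaaddacbcfdefab')
  7 → (27, 'b')
  8 → (4, 'baefafbbafaaddacbcfdefab')
  9 → (11, 'bafaaddacbcfdefab')
  10 → (10, 'bbafaaddacbcfdefab')
  11 → (20, 'bcfdefab')
  12 → (2, 'bfbaefafbbafaaddacbcfdefab')
  13 → (19, 'cbcfdefab')
  14 → (0, 'cdbfbaefafbbafaaddacbcfdefab')
  15 → (21, 'cfdefab')
  16 → (17, 'dacbcfdefab')
  17 → (1, 'dbfbaefafbbafaaddacbcfdefab')
  18 → (16, 'ddacbcfdefab')
  19 → (23, 'defab')
  20 → (24, 'efab')
  21 → (6, 'efafbbafaaddacbcfdefab')
  22 → (13, 'faaddacbcfdefab')
  23 → (25, 'fab')
  24 → (7, 'fafbbafaaddacbcfdefab')
  25 → (3, 'fbaefafbbafaaddacbcfdefab')
  26 → (9, 'fbbafaaddacbcfdefab')
  27 → (22, 'fdefab')

SA = [14, 26, 18, 15, 5, 12, 8, 27, 4, 11, 10, 20, 2, 19, 0, 21, 17, 1, 16, 23, 24, 6, 13, 25, 7, 3, 9, 22]
i: (SA[i-1],SA[i]) lcp shared
  1: (14,26) 1 'a'
  2: (26,18) 1 'a'
  3: (18,15) 1 'a'
  4: (15,5) 1 'a'
  5: (5,12) 1 'a'
  6: (12,8) 2 'af'
  7: (8,27) 0 ''
  8: (27,4) 1 'b'
  9: (4,11) 2 'ba'
  10: (11,10) 1 'b'
  11: (10,20) 1 'b'
  12: (20,2) 1 'b'
  13: (2,19) 0 ''
  14: (19,0) 1 'c'
  15: (0,21) 1 'c'
  16: (21,17) 0 ''
  17: (17,1) 1 'd'
  18: (1,16) 1 'd'
  19: (16,23) 1 'd'
  20: (23,24) 0 ''
  21: (24,6) 3 'efa'
  22: (6,13) 0 ''
  23: (13,25) 2 'fa'
  24: (25,7) 2 'fa'
  25: (7,3) 1 'f'
  26: (3,9) 2 'fb'
  27: (9,22) 1 'f'

n(n+1)/2 = 28·29/2 = 406
Σ LCP = 0 + 1 + 1 + 1 + 1 + 1 + 2 + 0 + 1 + 2 + 1 + 1 + 1 + 0 + 1 + 1 + 0 + 1 + 1 + 1 + 0 + 3 + 0 + 2 + 2 + 1 + 2 + 1 = 29
distinct = 406 − 29 = 377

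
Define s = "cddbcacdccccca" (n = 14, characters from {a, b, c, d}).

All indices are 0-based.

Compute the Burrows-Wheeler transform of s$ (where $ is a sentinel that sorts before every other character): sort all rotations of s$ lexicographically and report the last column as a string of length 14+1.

accdcbcccda$dcc

rank  rotation         last
    0  $cddbcacdccccca  a
    1  a$cddbcacdccccc  c
    2  acdccccca$cddbc  c
    3  bcacdccccca$cdd  d
    4  ca$cddbcacdcccc  c
    5  cacdccccca$cddb  b
    6  cca$cddbcacdccc  c
    7  ccca$cddbcacdcc  c
    8  cccca$cddbcacdc  c
    9  ccccca$cddbcacd  d
   10  cdccccca$cddbca  a
   11  cddbcacdccccca$  $
   12  dbcacdccccca$cd  d
   13  dccccca$cddbcac  c
   14  ddbcacdccccca$c  c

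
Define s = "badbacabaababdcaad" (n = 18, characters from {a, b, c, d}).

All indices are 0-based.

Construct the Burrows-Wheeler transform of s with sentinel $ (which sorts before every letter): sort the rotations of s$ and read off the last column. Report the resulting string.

dbccabbabaad$adaaab

rank  rotation             last
    0  $badbacabaababdcaad  d
    1  aababdcaad$badbacab  b
    2  aad$badbacabaababdc  c
    3  abaababdcaad$badbac  c
    4  ababdcaad$badbacaba  a
    5  abdcaad$badbacabaab  b
    6  acabaababdcaad$badb  b
    7  ad$badbacabaababdca  a
    8  adbacabaababdcaad$b  b
    9  baababdcaad$badbaca  a
   10  babdcaad$badbacabaa  a
   11  bacabaababdcaad$bad  d
   12  badbacabaababdcaad$  $
   13  bdcaad$badbacabaaba  a
   14  caad$badbacabaababd  d
   15  cabaababdcaad$badba  a
   16  d$badbacabaababdcaa  a
   17  dbacabaababdcaad$ba  a
   18  dcaad$badbacabaabab  b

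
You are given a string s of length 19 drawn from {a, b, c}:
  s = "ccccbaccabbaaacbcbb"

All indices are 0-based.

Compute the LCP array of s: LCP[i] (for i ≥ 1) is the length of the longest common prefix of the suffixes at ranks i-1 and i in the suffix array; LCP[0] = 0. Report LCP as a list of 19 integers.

[0, 2, 1, 1, 2, 0, 1, 2, 1, 2, 1, 0, 1, 2, 2, 1, 2, 2, 3]

rank | idx | suffix
   0 |  11 | aaacbcbb
   1 |  12 | aacbcbb
   2 |   8 | abbaaacbcbb
   3 |  13 | acbcbb
   4 |   5 | accabbaaacbcbb
   5 |  18 | b
   6 |  10 | baaacbcbb
   7 |   4 | baccabbaaacbcbb
   8 |  17 | bb
   9 |   9 | bbaaacbcbb
  10 |  15 | bcbb
  11 |   7 | cabbaaacbcbb
  12 |   3 | cbaccabbaaacbcbb
  13 |  16 | cbb
  14 |  14 | cbcbb
  15 |   6 | ccabbaaacbcbb
  16 |   2 | ccbaccabbaaacbcbb
  17 |   1 | cccbaccabbaaacbcbb
  18 |   0 | ccccbaccabbaaacbcbb

SA = [11, 12, 8, 13, 5, 18, 10, 4, 17, 9, 15, 7, 3, 16, 14, 6, 2, 1, 0]
i: (SA[i-1],SA[i]) lcp shared
  1: (11,12) 2 'aa'
  2: (12,8) 1 'a'
  3: (8,13) 1 'a'
  4: (13,5) 2 'ac'
  5: (5,18) 0 ''
  6: (18,10) 1 'b'
  7: (10,4) 2 'ba'
  8: (4,17) 1 'b'
  9: (17,9) 2 'bb'
  10: (9,15) 1 'b'
  11: (15,7) 0 ''
  12: (7,3) 1 'c'
  13: (3,16) 2 'cb'
  14: (16,14) 2 'cb'
  15: (14,6) 1 'c'
  16: (6,2) 2 'cc'
  17: (2,1) 2 'cc'
  18: (1,0) 3 'ccc'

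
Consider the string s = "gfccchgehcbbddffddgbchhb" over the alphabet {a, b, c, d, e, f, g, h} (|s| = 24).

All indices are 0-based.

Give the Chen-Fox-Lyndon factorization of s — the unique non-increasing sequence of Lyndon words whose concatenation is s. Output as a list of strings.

emit factor 1: 'g' (i=0, period=1)
emit factor 2: 'f' (i=1, period=1)
emit factor 3: 'ccchgeh' (i=2, period=7)
emit factor 4: 'c' (i=9, period=1)
emit factor 5: 'bbddffddgbchh' (i=10, period=13)
emit factor 6: 'b' (i=23, period=1)

["g", "f", "ccchgeh", "c", "bbddffddgbchh", "b"]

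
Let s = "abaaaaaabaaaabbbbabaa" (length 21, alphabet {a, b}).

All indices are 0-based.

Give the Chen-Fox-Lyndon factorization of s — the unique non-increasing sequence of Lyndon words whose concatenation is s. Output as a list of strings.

emit factor 1: 'ab' (i=0, period=2)
emit factor 2: 'aaaaaabaaaabbbbab' (i=2, period=17)
emit factor 3: 'a' (i=19, period=1)
emit factor 4: 'a' (i=20, period=1)

["ab", "aaaaaabaaaabbbbab", "a", "a"]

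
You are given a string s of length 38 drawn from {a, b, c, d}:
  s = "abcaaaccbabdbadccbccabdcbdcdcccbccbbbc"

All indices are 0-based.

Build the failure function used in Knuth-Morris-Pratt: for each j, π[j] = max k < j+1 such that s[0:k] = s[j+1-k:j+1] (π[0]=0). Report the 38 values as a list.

[0, 0, 0, 1, 1, 1, 0, 0, 0, 1, 2, 0, 0, 1, 0, 0, 0, 0, 0, 0, 1, 2, 0, 0, 0, 0, 0, 0, 0, 0, 0, 0, 0, 0, 0, 0, 0, 0]

π[0] = 0
j=1 s[j]='b': π[1]=0 (border '')
j=2 s[j]='c': π[2]=0 (border '')
j=3 s[j]='a': π[3]=1 (border 'a')
j=4 s[j]='a': k: 1→0; π[4]=1 (border 'a')
j=5 s[j]='a': k: 1→0; π[5]=1 (border 'a')
j=6 s[j]='c': k: 1→0; π[6]=0 (border '')
j=7 s[j]='c': π[7]=0 (border '')
j=8 s[j]='b': π[8]=0 (border '')
j=9 s[j]='a': π[9]=1 (border 'a')
j=10 s[j]='b': π[10]=2 (border 'ab')
j=11 s[j]='d': k: 2→0; π[11]=0 (border '')
j=12 s[j]='b': π[12]=0 (border '')
j=13 s[j]='a': π[13]=1 (border 'a')
j=14 s[j]='d': k: 1→0; π[14]=0 (border '')
j=15 s[j]='c': π[15]=0 (border '')
j=16 s[j]='c': π[16]=0 (border '')
j=17 s[j]='b': π[17]=0 (border '')
j=18 s[j]='c': π[18]=0 (border '')
j=19 s[j]='c': π[19]=0 (border '')
j=20 s[j]='a': π[20]=1 (border 'a')
j=21 s[j]='b': π[21]=2 (border 'ab')
j=22 s[j]='d': k: 2→0; π[22]=0 (border '')
j=23 s[j]='c': π[23]=0 (border '')
j=24 s[j]='b': π[24]=0 (border '')
j=25 s[j]='d': π[25]=0 (border '')
j=26 s[j]='c': π[26]=0 (border '')
j=27 s[j]='d': π[27]=0 (border '')
j=28 s[j]='c': π[28]=0 (border '')
j=29 s[j]='c': π[29]=0 (border '')
j=30 s[j]='c': π[30]=0 (border '')
j=31 s[j]='b': π[31]=0 (border '')
j=32 s[j]='c': π[32]=0 (border '')
j=33 s[j]='c': π[33]=0 (border '')
j=34 s[j]='b': π[34]=0 (border '')
j=35 s[j]='b': π[35]=0 (border '')
j=36 s[j]='b': π[36]=0 (border '')
j=37 s[j]='c': π[37]=0 (border '')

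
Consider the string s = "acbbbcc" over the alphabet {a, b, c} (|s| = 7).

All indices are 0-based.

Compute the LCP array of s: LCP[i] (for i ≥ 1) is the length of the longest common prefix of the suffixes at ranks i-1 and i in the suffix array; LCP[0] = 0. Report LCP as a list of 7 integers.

sorted suffixes:
  #0 SA[0]=0  'acbbbcc'
  #1 SA[1]=2  'bbbcc'
  #2 SA[2]=3  'bbcc'
  #3 SA[3]=4  'bcc'
  #4 SA[4]=6  'c'
  #5 SA[5]=1  'cbbbcc'
  #6 SA[6]=5  'cc'

SA = [0, 2, 3, 4, 6, 1, 5]
rank  pair      lcp
   1  s[0:],s[2:]  0  ''
   2  s[2:],s[3:]  2  'bb'
   3  s[3:],s[4:]  1  'b'
   4  s[4:],s[6:]  0  ''
   5  s[6:],s[1:]  1  'c'
   6  s[1:],s[5:]  1  'c'

[0, 0, 2, 1, 0, 1, 1]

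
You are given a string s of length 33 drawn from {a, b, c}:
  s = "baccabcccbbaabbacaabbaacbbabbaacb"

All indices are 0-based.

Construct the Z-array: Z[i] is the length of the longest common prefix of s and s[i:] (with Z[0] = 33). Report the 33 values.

Z[0]=33
i=1: outside box; Z[1]=0
i=2: outside box; Z[2]=0
i=3: outside box; Z[3]=0
i=4: outside box; Z[4]=0
i=5: outside box; Z[5]=1 grow→box=[5,6)
i=6: outside box; Z[6]=0
i=7: outside box; Z[7]=0
i=8: outside box; Z[8]=0
i=9: outside box; Z[9]=1 grow→box=[9,10)
i=10: outside box; Z[10]=2 grow→box=[10,12)
i=11: min(r-i=1, Z[1]=0)=0; Z[11]=0
i=12: outside box; Z[12]=0
i=13: outside box; Z[13]=1 grow→box=[13,14)
i=14: outside box; Z[14]=3 grow→box=[14,17)
i=15: min(r-i=2, Z[1]=0)=0; Z[15]=0
i=16: min(r-i=1, Z[2]=0)=0; Z[16]=0
i=17: outside box; Z[17]=0
i=18: outside box; Z[18]=0
i=19: outside box; Z[19]=1 grow→box=[19,20)
i=20: outside box; Z[20]=2 grow→box=[20,22)
i=21: min(r-i=1, Z[1]=0)=0; Z[21]=0
i=22: outside box; Z[22]=0
i=23: outside box; Z[23]=0
i=24: outside box; Z[24]=1 grow→box=[24,25)
i=25: outside box; Z[25]=2 grow→box=[25,27)
i=26: min(r-i=1, Z[1]=0)=0; Z[26]=0
i=27: outside box; Z[27]=1 grow→box=[27,28)
i=28: outside box; Z[28]=2 grow→box=[28,30)
i=29: min(r-i=1, Z[1]=0)=0; Z[29]=0
i=30: outside box; Z[30]=0
i=31: outside box; Z[31]=0
i=32: outside box; Z[32]=1 grow→box=[32,33)

[33, 0, 0, 0, 0, 1, 0, 0, 0, 1, 2, 0, 0, 1, 3, 0, 0, 0, 0, 1, 2, 0, 0, 0, 1, 2, 0, 1, 2, 0, 0, 0, 1]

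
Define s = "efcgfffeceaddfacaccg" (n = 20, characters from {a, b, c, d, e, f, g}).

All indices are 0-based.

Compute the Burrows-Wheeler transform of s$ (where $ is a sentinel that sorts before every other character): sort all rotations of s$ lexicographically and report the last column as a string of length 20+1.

gfceaaecfadcf$deffgcc

rank  rotation               last
    0  $efcgfffeceaddfacaccg  g
    1  acaccg$efcgfffeceaddf  f
    2  accg$efcgfffeceaddfac  c
    3  addfacaccg$efcgfffece  e
    4  caccg$efcgfffeceaddfa  a
    5  ccg$efcgfffeceaddfaca  a
    6  ceaddfacaccg$efcgfffe  e
    7  cg$efcgfffeceaddfacac  c
    8  cgfffeceaddfacaccg$ef  f
    9  ddfacaccg$efcgfffecea  a
   10  dfacaccg$efcgfffecead  d
   11  eaddfacaccg$efcgfffec  c
   12  eceaddfacaccg$efcgfff  f
   13  efcgfffeceaddfacaccg$  $
   14  facaccg$efcgfffeceadd  d
   15  fcgfffeceaddfacaccg$e  e
   16  feceaddfacaccg$efcgff  f
   17  ffeceaddfacaccg$efcgf  f
   18  fffeceaddfacaccg$efcg  g
   19  g$efcgfffeceaddfacacc  c
   20  gfffeceaddfacaccg$efc  c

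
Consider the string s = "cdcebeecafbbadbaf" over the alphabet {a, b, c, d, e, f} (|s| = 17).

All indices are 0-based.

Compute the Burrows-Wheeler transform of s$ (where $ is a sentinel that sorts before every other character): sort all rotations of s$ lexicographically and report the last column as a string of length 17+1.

rank  rotation            last
    0  $cdcebeecafbbadbaf  f
    1  adbaf$cdcebeecafbb  b
    2  af$cdcebeecafbbadb  b
    3  afbbadbaf$cdcebeec  c
    4  badbaf$cdcebeecafb  b
    5  baf$cdcebeecafbbad  d
    6  bbadbaf$cdcebeecaf  f
    7  beecafbbadbaf$cdce  e
    8  cafbbadbaf$cdcebee  e
    9  cdcebeecafbbadbaf$  $
   10  cebeecafbbadbaf$cd  d
   11  dbaf$cdcebeecafbba  a
   12  dcebeecafbbadbaf$c  c
   13  ebeecafbbadbaf$cdc  c
   14  ecafbbadbaf$cdcebe  e
   15  eecafbbadbaf$cdceb  b
   16  f$cdcebeecafbbadba  a
   17  fbbadbaf$cdcebeeca  a

fbbcbdfee$daccebaa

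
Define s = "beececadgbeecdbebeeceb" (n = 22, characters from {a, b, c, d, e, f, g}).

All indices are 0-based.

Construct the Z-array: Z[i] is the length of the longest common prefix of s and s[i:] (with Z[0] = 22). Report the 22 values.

[22, 0, 0, 0, 0, 0, 0, 0, 0, 4, 0, 0, 0, 0, 2, 0, 5, 0, 0, 0, 0, 1]

Z[0]=22
i=1: fresh scan; Z[1]=0
i=2: fresh scan; Z[2]=0
i=3: fresh scan; Z[3]=0
i=4: fresh scan; Z[4]=0
i=5: fresh scan; Z[5]=0
i=6: fresh scan; Z[6]=0
i=7: fresh scan; Z[7]=0
i=8: fresh scan; Z[8]=0
i=9: fresh scan; Z[9]=4 scan→box=[9,13)
i=10: min(r-i=3, Z[1]=0)=0; Z[10]=0
i=11: min(r-i=2, Z[2]=0)=0; Z[11]=0
i=12: min(r-i=1, Z[3]=0)=0; Z[12]=0
i=13: fresh scan; Z[13]=0
i=14: fresh scan; Z[14]=2 scan→box=[14,16)
i=15: min(r-i=1, Z[1]=0)=0; Z[15]=0
i=16: fresh scan; Z[16]=5 scan→box=[16,21)
i=17: min(r-i=4, Z[1]=0)=0; Z[17]=0
i=18: min(r-i=3, Z[2]=0)=0; Z[18]=0
i=19: min(r-i=2, Z[3]=0)=0; Z[19]=0
i=20: min(r-i=1, Z[4]=0)=0; Z[20]=0
i=21: fresh scan; Z[21]=1 scan→box=[21,22)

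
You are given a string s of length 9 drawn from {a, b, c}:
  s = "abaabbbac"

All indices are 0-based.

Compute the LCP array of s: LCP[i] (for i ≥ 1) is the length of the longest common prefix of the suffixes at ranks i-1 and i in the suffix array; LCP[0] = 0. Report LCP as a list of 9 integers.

rank→(start, suffix):
  0 → (2, 'aabbbac')
  1 → (0, 'abaabbbac')
  2 → (3, 'abbbac')
  3 → (7, 'ac')
  4 → (1, 'baabbbac')
  5 → (6, 'bac')
  6 → (5, 'bbac')
  7 → (4, 'bbbac')
  8 → (8, 'c')

SA = [2, 0, 3, 7, 1, 6, 5, 4, 8]
i: (SA[i-1],SA[i]) lcp shared
  1: (2,0) 1 'a'
  2: (0,3) 2 'ab'
  3: (3,7) 1 'a'
  4: (7,1) 0 ''
  5: (1,6) 2 'ba'
  6: (6,5) 1 'b'
  7: (5,4) 2 'bb'
  8: (4,8) 0 ''

[0, 1, 2, 1, 0, 2, 1, 2, 0]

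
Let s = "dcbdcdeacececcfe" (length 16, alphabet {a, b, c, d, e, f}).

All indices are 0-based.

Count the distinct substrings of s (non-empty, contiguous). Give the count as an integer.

122

rank | idx | suffix
   0 |   7 | acececcfe
   1 |   2 | bdcdeacececcfe
   2 |   1 | cbdcdeacececcfe
   3 |  12 | ccfe
   4 |   4 | cdeacececcfe
   5 |  10 | ceccfe
   6 |   8 | cececcfe
   7 |  13 | cfe
   8 |   0 | dcbdcdeacececcfe
   9 |   3 | dcdeacececcfe
  10 |   5 | deacececcfe
  11 |  15 | e
  12 |   6 | eacececcfe
  13 |  11 | eccfe
  14 |   9 | ececcfe
  15 |  14 | fe

SA = [7, 2, 1, 12, 4, 10, 8, 13, 0, 3, 5, 15, 6, 11, 9, 14]
rank  pair      lcp
   1  s[7:],s[2:]  0  ''
   2  s[2:],s[1:]  0  ''
   3  s[1:],s[12:]  1  'c'
   4  s[12:],s[4:]  1  'c'
   5  s[4:],s[10:]  1  'c'
   6  s[10:],s[8:]  3  'cec'
   7  s[8:],s[13:]  1  'c'
   8  s[13:],s[0:]  0  ''
   9  s[0:],s[3:]  2  'dc'
  10  s[3:],s[5:]  1  'd'
  11  s[5:],s[15:]  0  ''
  12  s[15:],s[6:]  1  'e'
  13  s[6:],s[11:]  1  'e'
  14  s[11:],s[9:]  2  'ec'
  15  s[9:],s[14:]  0  ''

n(n+1)/2 = 16·17/2 = 136
Σ LCP = 0 + 0 + 0 + 1 + 1 + 1 + 3 + 1 + 0 + 2 + 1 + 0 + 1 + 1 + 2 + 0 = 14
distinct = 136 − 14 = 122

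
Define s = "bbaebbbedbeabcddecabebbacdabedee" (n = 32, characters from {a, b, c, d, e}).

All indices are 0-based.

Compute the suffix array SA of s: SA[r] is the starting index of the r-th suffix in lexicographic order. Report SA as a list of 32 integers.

[11, 18, 26, 23, 2, 22, 1, 21, 0, 4, 5, 12, 9, 19, 6, 27, 17, 24, 13, 25, 8, 14, 15, 29, 31, 10, 20, 3, 16, 7, 28, 30]

rank | idx | suffix
   0 |  11 | abcddecabebbacdabedee
   1 |  18 | abebbacdabedee
   2 |  26 | abedee
   3 |  23 | acdabedee
   4 |   2 | aebbbedbeabcddecabebbacdabedee
   5 |  22 | bacdabedee
   6 |   1 | baebbbedbeabcddecabebbacdabedee
   7 |  21 | bbacdabedee
   8 |   0 | bbaebbbedbeabcddecabebbacdabedee
   9 |   4 | bbbedbeabcddecabebbacdabedee
  10 |   5 | bbedbeabcddecabebbacdabedee
  11 |  12 | bcddecabebbacdabedee
  12 |   9 | beabcddecabebbacdabedee
  13 |  19 | bebbacdabedee
  14 |   6 | bedbeabcddecabebbacdabedee
  15 |  27 | bedee
  16 |  17 | cabebbacdabedee
  17 |  24 | cdabedee
  18 |  13 | cddecabebbacdabedee
  19 |  25 | dabedee
  20 |   8 | dbeabcddecabebbacdabedee
  21 |  14 | ddecabebbacdabedee
  22 |  15 | decabebbacdabedee
  23 |  29 | dee
  24 |  31 | e
  25 |  10 | eabcddecabebbacdabedee
  26 |  20 | ebbacdabedee
  27 |   3 | ebbbedbeabcddecabebbacdabedee
  28 |  16 | ecabebbacdabedee
  29 |   7 | edbeabcddecabebbacdabedee
  30 |  28 | edee
  31 |  30 | ee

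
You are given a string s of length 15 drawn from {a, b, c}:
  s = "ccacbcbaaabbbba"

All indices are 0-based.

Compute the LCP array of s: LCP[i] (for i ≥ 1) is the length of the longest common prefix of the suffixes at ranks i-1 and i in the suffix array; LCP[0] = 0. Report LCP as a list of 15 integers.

[0, 1, 2, 1, 1, 0, 2, 1, 2, 3, 1, 0, 1, 2, 1]

sorted suffixes:
  #0 SA[0]=14  'a'
  #1 SA[1]=7  'aaabbbba'
  #2 SA[2]=8  'aabbbba'
  #3 SA[3]=9  'abbbba'
  #4 SA[4]=2  'acbcbaaabbbba'
  #5 SA[5]=13  'ba'
  #6 SA[6]=6  'baaabbbba'
  #7 SA[7]=12  'bba'
  #8 SA[8]=11  'bbba'
  #9 SA[9]=10  'bbbba'
  #10 SA[10]=4  'bcbaaabbbba'
  #11 SA[11]=1  'cacbcbaaabbbba'
  #12 SA[12]=5  'cbaaabbbba'
  #13 SA[13]=3  'cbcbaaabbbba'
  #14 SA[14]=0  'ccacbcbaaabbbba'

SA = [14, 7, 8, 9, 2, 13, 6, 12, 11, 10, 4, 1, 5, 3, 0]
rank  pair      lcp
   1  s[14:],s[7:]  1  'a'
   2  s[7:],s[8:]  2  'aa'
   3  s[8:],s[9:]  1  'a'
   4  s[9:],s[2:]  1  'a'
   5  s[2:],s[13:]  0  ''
   6  s[13:],s[6:]  2  'ba'
   7  s[6:],s[12:]  1  'b'
   8  s[12:],s[11:]  2  'bb'
   9  s[11:],s[10:]  3  'bbb'
  10  s[10:],s[4:]  1  'b'
  11  s[4:],s[1:]  0  ''
  12  s[1:],s[5:]  1  'c'
  13  s[5:],s[3:]  2  'cb'
  14  s[3:],s[0:]  1  'c'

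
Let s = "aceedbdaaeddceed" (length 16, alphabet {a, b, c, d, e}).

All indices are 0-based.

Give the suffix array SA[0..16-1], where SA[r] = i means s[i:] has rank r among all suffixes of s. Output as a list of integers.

[7, 0, 8, 5, 12, 1, 15, 6, 4, 11, 10, 14, 3, 9, 13, 2]

rank | idx | suffix
   0 |   7 | aaeddceed
   1 |   0 | aceedbdaaeddceed
   2 |   8 | aeddceed
   3 |   5 | bdaaeddceed
   4 |  12 | ceed
   5 |   1 | ceedbdaaeddceed
   6 |  15 | d
   7 |   6 | daaeddceed
   8 |   4 | dbdaaeddceed
   9 |  11 | dceed
  10 |  10 | ddceed
  11 |  14 | ed
  12 |   3 | edbdaaeddceed
  13 |   9 | eddceed
  14 |  13 | eed
  15 |   2 | eedbdaaeddceed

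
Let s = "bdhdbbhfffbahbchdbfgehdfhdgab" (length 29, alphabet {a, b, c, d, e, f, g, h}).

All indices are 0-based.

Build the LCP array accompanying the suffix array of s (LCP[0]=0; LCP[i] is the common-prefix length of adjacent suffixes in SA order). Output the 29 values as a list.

[0, 1, 0, 1, 1, 1, 1, 1, 1, 0, 0, 2, 1, 1, 1, 0, 0, 1, 2, 1, 1, 0, 1, 0, 1, 3, 2, 2, 1]

sorted suffixes:
  #0 SA[0]=27  'ab'
  #1 SA[1]=11  'ahbchdbfgehdfhdgab'
  #2 SA[2]=28  'b'
  #3 SA[3]=10  'bahbchdbfgehdfhdgab'
  #4 SA[4]=4  'bbhfffbahbchdbfgehdfhdgab'
  #5 SA[5]=13  'bchdbfgehdfhdgab'
  #6 SA[6]=0  'bdhdbbhfffbahbchdbfgehdfhdgab'
  #7 SA[7]=17  'bfgehdfhdgab'
  #8 SA[8]=5  'bhfffbahbchdbfgehdfhdgab'
  #9 SA[9]=14  'chdbfgehdfhdgab'
  #10 SA[10]=3  'dbbhfffbahbchdbfgehdfhdgab'
  #11 SA[11]=16  'dbfgehdfhdgab'
  #12 SA[12]=22  'dfhdgab'
  #13 SA[13]=25  'dgab'
  #14 SA[14]=1  'dhdbbhfffbahbchdbfgehdfhdgab'
  #15 SA[15]=20  'ehdfhdgab'
  #16 SA[16]=9  'fbahbchdbfgehdfhdgab'
  #17 SA[17]=8  'ffbahbchdbfgehdfhdgab'
  #18 SA[18]=7  'fffbahbchdbfgehdfhdgab'
  #19 SA[19]=18  'fgehdfhdgab'
  #20 SA[20]=23  'fhdgab'
  #21 SA[21]=26  'gab'
  #22 SA[22]=19  'gehdfhdgab'
  #23 SA[23]=12  'hbchdbfgehdfhdgab'
  #24 SA[24]=2  'hdbbhfffbahbchdbfgehdfhdgab'
  #25 SA[25]=15  'hdbfgehdfhdgab'
  #26 SA[26]=21  'hdfhdgab'
  #27 SA[27]=24  'hdgab'
  #28 SA[28]=6  'hfffbahbchdbfgehdfhdgab'

SA = [27, 11, 28, 10, 4, 13, 0, 17, 5, 14, 3, 16, 22, 25, 1, 20, 9, 8, 7, 18, 23, 26, 19, 12, 2, 15, 21, 24, 6]
i: (SA[i-1],SA[i]) lcp shared
  1: (27,11) 1 'a'
  2: (11,28) 0 ''
  3: (28,10) 1 'b'
  4: (10,4) 1 'b'
  5: (4,13) 1 'b'
  6: (13,0) 1 'b'
  7: (0,17) 1 'b'
  8: (17,5) 1 'b'
  9: (5,14) 0 ''
  10: (14,3) 0 ''
  11: (3,16) 2 'db'
  12: (16,22) 1 'd'
  13: (22,25) 1 'd'
  14: (25,1) 1 'd'
  15: (1,20) 0 ''
  16: (20,9) 0 ''
  17: (9,8) 1 'f'
  18: (8,7) 2 'ff'
  19: (7,18) 1 'f'
  20: (18,23) 1 'f'
  21: (23,26) 0 ''
  22: (26,19) 1 'g'
  23: (19,12) 0 ''
  24: (12,2) 1 'h'
  25: (2,15) 3 'hdb'
  26: (15,21) 2 'hd'
  27: (21,24) 2 'hd'
  28: (24,6) 1 'h'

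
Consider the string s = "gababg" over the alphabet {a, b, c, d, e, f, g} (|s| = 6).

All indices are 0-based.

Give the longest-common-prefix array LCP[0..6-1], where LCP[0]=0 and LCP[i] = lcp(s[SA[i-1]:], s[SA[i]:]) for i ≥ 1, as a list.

[0, 2, 0, 1, 0, 1]

rank | idx | suffix
   0 |   1 | ababg
   1 |   3 | abg
   2 |   2 | babg
   3 |   4 | bg
   4 |   5 | g
   5 |   0 | gababg

SA = [1, 3, 2, 4, 5, 0]
rank  pair      lcp
   1  s[1:],s[3:]  2  'ab'
   2  s[3:],s[2:]  0  ''
   3  s[2:],s[4:]  1  'b'
   4  s[4:],s[5:]  0  ''
   5  s[5:],s[0:]  1  'g'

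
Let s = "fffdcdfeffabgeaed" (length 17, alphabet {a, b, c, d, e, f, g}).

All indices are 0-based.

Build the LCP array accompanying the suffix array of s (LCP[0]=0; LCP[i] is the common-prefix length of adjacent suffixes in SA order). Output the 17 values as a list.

[0, 1, 0, 0, 0, 1, 1, 0, 1, 1, 0, 1, 1, 1, 2, 2, 0]

sorted suffixes:
  #0 SA[0]=10  'abgeaed'
  #1 SA[1]=14  'aed'
  #2 SA[2]=11  'bgeaed'
  #3 SA[3]=4  'cdfeffabgeaed'
  #4 SA[4]=16  'd'
  #5 SA[5]=3  'dcdfeffabgeaed'
  #6 SA[6]=5  'dfeffabgeaed'
  #7 SA[7]=13  'eaed'
  #8 SA[8]=15  'ed'
  #9 SA[9]=7  'effabgeaed'
  #10 SA[10]=9  'fabgeaed'
  #11 SA[11]=2  'fdcdfeffabgeaed'
  #12 SA[12]=6  'feffabgeaed'
  #13 SA[13]=8  'ffabgeaed'
  #14 SA[14]=1  'ffdcdfeffabgeaed'
  #15 SA[15]=0  'fffdcdfeffabgeaed'
  #16 SA[16]=12  'geaed'

SA = [10, 14, 11, 4, 16, 3, 5, 13, 15, 7, 9, 2, 6, 8, 1, 0, 12]
[i] adj suffixes → lcp
  [1] 10/14 → 1 ('a')
  [2] 14/11 → 0 ('')
  [3] 11/4 → 0 ('')
  [4] 4/16 → 0 ('')
  [5] 16/3 → 1 ('d')
  [6] 3/5 → 1 ('d')
  [7] 5/13 → 0 ('')
  [8] 13/15 → 1 ('e')
  [9] 15/7 → 1 ('e')
  [10] 7/9 → 0 ('')
  [11] 9/2 → 1 ('f')
  [12] 2/6 → 1 ('f')
  [13] 6/8 → 1 ('f')
  [14] 8/1 → 2 ('ff')
  [15] 1/0 → 2 ('ff')
  [16] 0/12 → 0 ('')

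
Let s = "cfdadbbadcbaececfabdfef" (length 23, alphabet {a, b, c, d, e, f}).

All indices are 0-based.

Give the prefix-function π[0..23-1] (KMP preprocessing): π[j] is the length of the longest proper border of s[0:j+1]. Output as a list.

[0, 0, 0, 0, 0, 0, 0, 0, 0, 1, 0, 0, 0, 1, 0, 1, 2, 0, 0, 0, 0, 0, 0]

π[0] = 0
j=1 s[j]='f': π[1]=0 (border '')
j=2 s[j]='d': π[2]=0 (border '')
j=3 s[j]='a': π[3]=0 (border '')
j=4 s[j]='d': π[4]=0 (border '')
j=5 s[j]='b': π[5]=0 (border '')
j=6 s[j]='b': π[6]=0 (border '')
j=7 s[j]='a': π[7]=0 (border '')
j=8 s[j]='d': π[8]=0 (border '')
j=9 s[j]='c': π[9]=1 (border 'c')
j=10 s[j]='b': k: 1→0; π[10]=0 (border '')
j=11 s[j]='a': π[11]=0 (border '')
j=12 s[j]='e': π[12]=0 (border '')
j=13 s[j]='c': π[13]=1 (border 'c')
j=14 s[j]='e': k: 1→0; π[14]=0 (border '')
j=15 s[j]='c': π[15]=1 (border 'c')
j=16 s[j]='f': π[16]=2 (border 'cf')
j=17 s[j]='a': k: 2→0; π[17]=0 (border '')
j=18 s[j]='b': π[18]=0 (border '')
j=19 s[j]='d': π[19]=0 (border '')
j=20 s[j]='f': π[20]=0 (border '')
j=21 s[j]='e': π[21]=0 (border '')
j=22 s[j]='f': π[22]=0 (border '')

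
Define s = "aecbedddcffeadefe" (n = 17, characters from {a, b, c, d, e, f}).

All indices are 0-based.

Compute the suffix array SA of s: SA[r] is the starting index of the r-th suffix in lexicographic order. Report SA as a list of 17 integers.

rank→(start, suffix):
  0 → (12, 'adefe')
  1 → (0, 'aecbedddcffeadefe')
  2 → (3, 'bedddcffeadefe')
  3 → (2, 'cbedddcffeadefe')
  4 → (8, 'cffeadefe')
  5 → (7, 'dcffeadefe')
  6 → (6, 'ddcffeadefe')
  7 → (5, 'dddcffeadefe')
  8 → (13, 'defe')
  9 → (16, 'e')
  10 → (11, 'eadefe')
  11 → (1, 'ecbedddcffeadefe')
  12 → (4, 'edddcffeadefe')
  13 → (14, 'efe')
  14 → (15, 'fe')
  15 → (10, 'feadefe')
  16 → (9, 'ffeadefe')

[12, 0, 3, 2, 8, 7, 6, 5, 13, 16, 11, 1, 4, 14, 15, 10, 9]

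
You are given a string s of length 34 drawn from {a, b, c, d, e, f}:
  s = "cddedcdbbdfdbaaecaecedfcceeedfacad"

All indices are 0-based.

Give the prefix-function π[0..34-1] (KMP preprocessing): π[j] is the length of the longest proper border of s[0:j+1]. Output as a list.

[0, 0, 0, 0, 0, 1, 2, 0, 0, 0, 0, 0, 0, 0, 0, 0, 1, 0, 0, 1, 0, 0, 0, 1, 1, 0, 0, 0, 0, 0, 0, 1, 0, 0]

π[0] = 0
j=1 s[j]='d': π[1]=0 (border '')
j=2 s[j]='d': π[2]=0 (border '')
j=3 s[j]='e': π[3]=0 (border '')
j=4 s[j]='d': π[4]=0 (border '')
j=5 s[j]='c': π[5]=1 (border 'c')
j=6 s[j]='d': π[6]=2 (border 'cd')
j=7 s[j]='b': k: 2→0; π[7]=0 (border '')
j=8 s[j]='b': π[8]=0 (border '')
j=9 s[j]='d': π[9]=0 (border '')
j=10 s[j]='f': π[10]=0 (border '')
j=11 s[j]='d': π[11]=0 (border '')
j=12 s[j]='b': π[12]=0 (border '')
j=13 s[j]='a': π[13]=0 (border '')
j=14 s[j]='a': π[14]=0 (border '')
j=15 s[j]='e': π[15]=0 (border '')
j=16 s[j]='c': π[16]=1 (border 'c')
j=17 s[j]='a': k: 1→0; π[17]=0 (border '')
j=18 s[j]='e': π[18]=0 (border '')
j=19 s[j]='c': π[19]=1 (border 'c')
j=20 s[j]='e': k: 1→0; π[20]=0 (border '')
j=21 s[j]='d': π[21]=0 (border '')
j=22 s[j]='f': π[22]=0 (border '')
j=23 s[j]='c': π[23]=1 (border 'c')
j=24 s[j]='c': k: 1→0; π[24]=1 (border 'c')
j=25 s[j]='e': k: 1→0; π[25]=0 (border '')
j=26 s[j]='e': π[26]=0 (border '')
j=27 s[j]='e': π[27]=0 (border '')
j=28 s[j]='d': π[28]=0 (border '')
j=29 s[j]='f': π[29]=0 (border '')
j=30 s[j]='a': π[30]=0 (border '')
j=31 s[j]='c': π[31]=1 (border 'c')
j=32 s[j]='a': k: 1→0; π[32]=0 (border '')
j=33 s[j]='d': π[33]=0 (border '')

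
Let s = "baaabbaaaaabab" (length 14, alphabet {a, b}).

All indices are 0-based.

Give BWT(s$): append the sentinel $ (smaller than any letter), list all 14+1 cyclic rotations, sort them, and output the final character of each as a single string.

rank  rotation         last
    0  $baaabbaaaaabab  b
    1  aaaaabab$baaabb  b
    2  aaaabab$baaabba  a
    3  aaabab$baaabbaa  a
    4  aaabbaaaaabab$b  b
    5  aabab$baaabbaaa  a
    6  aabbaaaaabab$ba  a
    7  ab$baaabbaaaaab  b
    8  abab$baaabbaaaa  a
    9  abbaaaaabab$baa  a
   10  b$baaabbaaaaaba  a
   11  baaaaabab$baaab  b
   12  baaabbaaaaabab$  $
   13  bab$baaabbaaaaa  a
   14  bbaaaaabab$baaa  a

bbaabaabaaab$aa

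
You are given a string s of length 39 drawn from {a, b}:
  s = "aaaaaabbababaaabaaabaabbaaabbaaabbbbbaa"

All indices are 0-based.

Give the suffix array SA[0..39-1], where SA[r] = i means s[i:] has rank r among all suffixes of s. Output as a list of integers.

[38, 37, 0, 1, 2, 12, 16, 24, 3, 29, 13, 17, 20, 25, 4, 30, 10, 14, 18, 8, 21, 26, 5, 31, 36, 11, 15, 23, 28, 19, 9, 7, 35, 22, 27, 6, 34, 33, 32]

rank | idx | suffix
   0 |  38 | a
   1 |  37 | aa
   2 |   0 | aaaaaabbababaaabaaabaabbaaabbaaabbbbbaa
   3 |   1 | aaaaabbababaaabaaabaabbaaabbaaabbbbbaa
   4 |   2 | aaaabbababaaabaaabaabbaaabbaaabbbbbaa
   5 |  12 | aaabaaabaabbaaabbaaabbbbbaa
   6 |  16 | aaabaabbaaabbaaabbbbbaa
   7 |  24 | aaabbaaabbbbbaa
   8 |   3 | aaabbababaaabaaabaabbaaabbaaabbbbbaa
   9 |  29 | aaabbbbbaa
  10 |  13 | aabaaabaabbaaabbaaabbbbbaa
  11 |  17 | aabaabbaaabbaaabbbbbaa
  12 |  20 | aabbaaabbaaabbbbbaa
  13 |  25 | aabbaaabbbbbaa
  14 |   4 | aabbababaaabaaabaabbaaabbaaabbbbbaa
  15 |  30 | aabbbbbaa
  16 |  10 | abaaabaaabaabbaaabbaaabbbbbaa
  17 |  14 | abaaabaabbaaabbaaabbbbbaa
  18 |  18 | abaabbaaabbaaabbbbbaa
  19 |   8 | ababaaabaaabaabbaaabbaaabbbbbaa
  20 |  21 | abbaaabbaaabbbbbaa
  21 |  26 | abbaaabbbbbaa
  22 |   5 | abbababaaabaaabaabbaaabbaaabbbbbaa
  23 |  31 | abbbbbaa
  24 |  36 | baa
  25 |  11 | baaabaaabaabbaaabbaaabbbbbaa
  26 |  15 | baaabaabbaaabbaaabbbbbaa
  27 |  23 | baaabbaaabbbbbaa
  28 |  28 | baaabbbbbaa
  29 |  19 | baabbaaabbaaabbbbbaa
  30 |   9 | babaaabaaabaabbaaabbaaabbbbbaa
  31 |   7 | bababaaabaaabaabbaaabbaaabbbbbaa
  32 |  35 | bbaa
  33 |  22 | bbaaabbaaabbbbbaa
  34 |  27 | bbaaabbbbbaa
  35 |   6 | bbababaaabaaabaabbaaabbaaabbbbbaa
  36 |  34 | bbbaa
  37 |  33 | bbbbaa
  38 |  32 | bbbbbaa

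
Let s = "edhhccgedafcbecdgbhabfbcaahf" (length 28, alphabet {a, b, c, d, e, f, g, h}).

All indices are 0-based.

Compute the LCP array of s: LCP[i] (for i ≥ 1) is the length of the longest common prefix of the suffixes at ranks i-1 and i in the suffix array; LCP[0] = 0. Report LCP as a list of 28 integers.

rank | idx | suffix
   0 |  24 | aahf
   1 |  19 | abfbcaahf
   2 |   9 | afcbecdgbhabfbcaahf
   3 |  25 | ahf
   4 |  22 | bcaahf
   5 |  12 | becdgbhabfbcaahf
   6 |  20 | bfbcaahf
   7 |  17 | bhabfbcaahf
   8 |  23 | caahf
   9 |  11 | cbecdgbhabfbcaahf
  10 |   4 | ccgedafcbecdgbhabfbcaahf
  11 |  14 | cdgbhabfbcaahf
  12 |   5 | cgedafcbecdgbhabfbcaahf
  13 |   8 | dafcbecdgbhabfbcaahf
  14 |  15 | dgbhabfbcaahf
  15 |   1 | dhhccgedafcbecdgbhabfbcaahf
  16 |  13 | ecdgbhabfbcaahf
  17 |   7 | edafcbecdgbhabfbcaahf
  18 |   0 | edhhccgedafcbecdgbhabfbcaahf
  19 |  27 | f
  20 |  21 | fbcaahf
  21 |  10 | fcbecdgbhabfbcaahf
  22 |  16 | gbhabfbcaahf
  23 |   6 | gedafcbecdgbhabfbcaahf
  24 |  18 | habfbcaahf
  25 |   3 | hccgedafcbecdgbhabfbcaahf
  26 |  26 | hf
  27 |   2 | hhccgedafcbecdgbhabfbcaahf

SA = [24, 19, 9, 25, 22, 12, 20, 17, 23, 11, 4, 14, 5, 8, 15, 1, 13, 7, 0, 27, 21, 10, 16, 6, 18, 3, 26, 2]
[i] adj suffixes → lcp
  [1] 24/19 → 1 ('a')
  [2] 19/9 → 1 ('a')
  [3] 9/25 → 1 ('a')
  [4] 25/22 → 0 ('')
  [5] 22/12 → 1 ('b')
  [6] 12/20 → 1 ('b')
  [7] 20/17 → 1 ('b')
  [8] 17/23 → 0 ('')
  [9] 23/11 → 1 ('c')
  [10] 11/4 → 1 ('c')
  [11] 4/14 → 1 ('c')
  [12] 14/5 → 1 ('c')
  [13] 5/8 → 0 ('')
  [14] 8/15 → 1 ('d')
  [15] 15/1 → 1 ('d')
  [16] 1/13 → 0 ('')
  [17] 13/7 → 1 ('e')
  [18] 7/0 → 2 ('ed')
  [19] 0/27 → 0 ('')
  [20] 27/21 → 1 ('f')
  [21] 21/10 → 1 ('f')
  [22] 10/16 → 0 ('')
  [23] 16/6 → 1 ('g')
  [24] 6/18 → 0 ('')
  [25] 18/3 → 1 ('h')
  [26] 3/26 → 1 ('h')
  [27] 26/2 → 1 ('h')

[0, 1, 1, 1, 0, 1, 1, 1, 0, 1, 1, 1, 1, 0, 1, 1, 0, 1, 2, 0, 1, 1, 0, 1, 0, 1, 1, 1]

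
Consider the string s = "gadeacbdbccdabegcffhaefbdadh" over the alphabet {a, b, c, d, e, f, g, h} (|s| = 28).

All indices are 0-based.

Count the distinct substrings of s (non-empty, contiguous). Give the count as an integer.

383

rank→(start, suffix):
  0 → (12, 'abegcffhaefbdadh')
  1 → (4, 'acbdbccdabegcffhaefbdadh')
  2 → (1, 'adeacbdbccdabegcffhaefbdadh')
  3 → (25, 'adh')
  4 → (20, 'aefbdadh')
  5 → (8, 'bccdabegcffhaefbdadh')
  6 → (23, 'bdadh')
  7 → (6, 'bdbccdabegcffhaefbdadh')
  8 → (13, 'begcffhaefbdadh')
  9 → (5, 'cbdbccdabegcffhaefbdadh')
  10 → (9, 'ccdabegcffhaefbdadh')
  11 → (10, 'cdabegcffhaefbdadh')
  12 → (16, 'cffhaefbdadh')
  13 → (11, 'dabegcffhaefbdadh')
  14 → (24, 'dadh')
  15 → (7, 'dbccdabegcffhaefbdadh')
  16 → (2, 'deacbdbccdabegcffhaefbdadh')
  17 → (26, 'dh')
  18 → (3, 'eacbdbccdabegcffhaefbdadh')
  19 → (21, 'efbdadh')
  20 → (14, 'egcffhaefbdadh')
  21 → (22, 'fbdadh')
  22 → (17, 'ffhaefbdadh')
  23 → (18, 'fhaefbdadh')
  24 → (0, 'gadeacbdbccdabegcffhaefbdadh')
  25 → (15, 'gcffhaefbdadh')
  26 → (27, 'h')
  27 → (19, 'haefbdadh')

SA = [12, 4, 1, 25, 20, 8, 23, 6, 13, 5, 9, 10, 16, 11, 24, 7, 2, 26, 3, 21, 14, 22, 17, 18, 0, 15, 27, 19]
i: (SA[i-1],SA[i]) lcp shared
  1: (12,4) 1 'a'
  2: (4,1) 1 'a'
  3: (1,25) 2 'ad'
  4: (25,20) 1 'a'
  5: (20,8) 0 ''
  6: (8,23) 1 'b'
  7: (23,6) 2 'bd'
  8: (6,13) 1 'b'
  9: (13,5) 0 ''
  10: (5,9) 1 'c'
  11: (9,10) 1 'c'
  12: (10,16) 1 'c'
  13: (16,11) 0 ''
  14: (11,24) 2 'da'
  15: (24,7) 1 'd'
  16: (7,2) 1 'd'
  17: (2,26) 1 'd'
  18: (26,3) 0 ''
  19: (3,21) 1 'e'
  20: (21,14) 1 'e'
  21: (14,22) 0 ''
  22: (22,17) 1 'f'
  23: (17,18) 1 'f'
  24: (18,0) 0 ''
  25: (0,15) 1 'g'
  26: (15,27) 0 ''
  27: (27,19) 1 'h'

n(n+1)/2 = 28·29/2 = 406
Σ LCP = 0 + 1 + 1 + 2 + 1 + 0 + 1 + 2 + 1 + 0 + 1 + 1 + 1 + 0 + 2 + 1 + 1 + 1 + 0 + 1 + 1 + 0 + 1 + 1 + 0 + 1 + 0 + 1 = 23
distinct = 406 − 23 = 383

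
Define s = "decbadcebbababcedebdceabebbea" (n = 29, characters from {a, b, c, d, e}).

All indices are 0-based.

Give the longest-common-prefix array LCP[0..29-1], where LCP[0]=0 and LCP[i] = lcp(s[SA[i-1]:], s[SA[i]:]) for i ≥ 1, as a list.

[0, 1, 2, 2, 1, 0, 3, 2, 1, 2, 1, 1, 1, 2, 0, 1, 2, 2, 0, 3, 1, 2, 0, 2, 1, 3, 2, 1, 1]

sorted suffixes:
  #0 SA[0]=28  'a'
  #1 SA[1]=10  'ababcedebdceabebbea'
  #2 SA[2]=12  'abcedebdceabebbea'
  #3 SA[3]=22  'abebbea'
  #4 SA[4]=4  'adcebbababcedebdceabebbea'
  #5 SA[5]=9  'bababcedebdceabebbea'
  #6 SA[6]=11  'babcedebdceabebbea'
  #7 SA[7]=3  'badcebbababcedebdceabebbea'
  #8 SA[8]=8  'bbababcedebdceabebbea'
  #9 SA[9]=25  'bbea'
  #10 SA[10]=13  'bcedebdceabebbea'
  #11 SA[11]=18  'bdceabebbea'
  #12 SA[12]=26  'bea'
  #13 SA[13]=23  'bebbea'
  #14 SA[14]=2  'cbadcebbababcedebdceabebbea'
  #15 SA[15]=20  'ceabebbea'
  #16 SA[16]=6  'cebbababcedebdceabebbea'
  #17 SA[17]=14  'cedebdceabebbea'
  #18 SA[18]=19  'dceabebbea'
  #19 SA[19]=5  'dcebbababcedebdceabebbea'
  #20 SA[20]=16  'debdceabebbea'
  #21 SA[21]=0  'decbadcebbababcedebdceabebbea'
  #22 SA[22]=27  'ea'
  #23 SA[23]=21  'eabebbea'
  #24 SA[24]=7  'ebbababcedebdceabebbea'
  #25 SA[25]=24  'ebbea'
  #26 SA[26]=17  'ebdceabebbea'
  #27 SA[27]=1  'ecbadcebbababcedebdceabebbea'
  #28 SA[28]=15  'edebdceabebbea'

SA = [28, 10, 12, 22, 4, 9, 11, 3, 8, 25, 13, 18, 26, 23, 2, 20, 6, 14, 19, 5, 16, 0, 27, 21, 7, 24, 17, 1, 15]
rank  pair      lcp
   1  s[28:],s[10:]  1  'a'
   2  s[10:],s[12:]  2  'ab'
   3  s[12:],s[22:]  2  'ab'
   4  s[22:],s[4:]  1  'a'
   5  s[4:],s[9:]  0  ''
   6  s[9:],s[11:]  3  'bab'
   7  s[11:],s[3:]  2  'ba'
   8  s[3:],s[8:]  1  'b'
   9  s[8:],s[25:]  2  'bb'
  10  s[25:],s[13:]  1  'b'
  11  s[13:],s[18:]  1  'b'
  12  s[18:],s[26:]  1  'b'
  13  s[26:],s[23:]  2  'be'
  14  s[23:],s[2:]  0  ''
  15  s[2:],s[20:]  1  'c'
  16  s[20:],s[6:]  2  'ce'
  17  s[6:],s[14:]  2  'ce'
  18  s[14:],s[19:]  0  ''
  19  s[19:],s[5:]  3  'dce'
  20  s[5:],s[16:]  1  'd'
  21  s[16:],s[0:]  2  'de'
  22  s[0:],s[27:]  0  ''
  23  s[27:],s[21:]  2  'ea'
  24  s[21:],s[7:]  1  'e'
  25  s[7:],s[24:]  3  'ebb'
  26  s[24:],s[17:]  2  'eb'
  27  s[17:],s[1:]  1  'e'
  28  s[1:],s[15:]  1  'e'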